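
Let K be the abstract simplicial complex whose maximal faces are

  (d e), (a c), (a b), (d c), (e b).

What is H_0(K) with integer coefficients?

H_0 = Z.

Order the vertices as a < b < c < d < e. Listing each simplex with vertices in this order, K has dimension 1 with simplices:

  0-simplices (5): a, b, c, d, e
  1-simplices (5): ab, ac, be, cd, de

giving chain groups C_0 ≅ Z^5, C_1 ≅ Z^5.

The boundary map ∂_1: C_1 → C_0 maps an edge to its endpoints' difference, ∂[p,q] = q − p.
The resulting 5×5 matrix has rank 4, and its Smith normal form has invariant factors (1,1,1,1).

Computing H_k = (kernel of ∂_k) / (image of ∂_{k+1}):

  H_0: rank C_0 − rank ∂_1 = 5 − 4 = 1, and the invariant factors of ∂_1 are all 1, so H_0 ≅ Z.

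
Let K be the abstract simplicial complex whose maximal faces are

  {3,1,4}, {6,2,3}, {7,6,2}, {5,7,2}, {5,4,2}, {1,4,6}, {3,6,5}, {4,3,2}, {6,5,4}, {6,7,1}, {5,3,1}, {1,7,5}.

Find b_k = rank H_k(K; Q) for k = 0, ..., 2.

b_0 = 1, b_1 = 0, b_2 = 0.

Fix the vertex order 1 < 2 < 3 < 4 < 5 < 6 < 7 and write every simplex with vertices in increasing order. Then dim K = 2 and the simplices of K are:

  0-simplices (7): [1], [2], [3], [4], [5], [6], [7]
  1-simplices (18): [1,3], [1,4], [1,5], [1,6], [1,7], [2,3], [2,4], [2,5], [2,6], [2,7], [3,4], [3,5], [3,6], [4,5], [4,6], [5,6], [5,7], [6,7]
  2-simplices (12): [1,3,4], [1,3,5], [1,4,6], [1,5,7], [1,6,7], [2,3,4], [2,3,6], [2,4,5], [2,5,7], [2,6,7], [3,5,6], [4,5,6]

Hence C_0 ≅ Z^7, C_1 ≅ Z^18, C_2 ≅ Z^12.

Boundary ∂_1: C_1 → C_0 is given by ∂[p,q] = [q] − [p].
As a 7×18 matrix over Z this has rank 6, with invariant factors (1,1,1,1,1,1).

∂_2: C_2 → C_1 sends each 2-simplex [p,q,r] to [q,r] − [p,r] + [p,q]. For instance
  ∂[1,5,7] = [5,7] − [1,7] + [1,5],
  ∂[2,6,7] = [6,7] − [2,7] + [2,6].
This gives a 18×12 integer matrix of rank 12; reducing to Smith normal form yields diagonal entries (1,1,1,1,1,1,1,1,1,1,1,2).

From H_k ≅ ker(∂_k) / im(∂_{k+1}) we obtain:

  H_0: rank C_0 − rank ∂_1 = 7 − 6 = 1, and the invariant factors of ∂_1 are all 1, so H_0 ≅ Z.
  H_1: rank ker ∂_1 − rank ∂_2 = (18 − 6) − 12 = 0, and ∂_2 has invariant factor 2 > 1, so H_1 ≅ Z/2.
  H_2: rank ker ∂_2 − rank ∂_3 = (12 − 12) − 0 = 0, and there is no ∂_3, so H_2 ≅ 0.

Hence the Betti numbers are b_0 = 1, b_1 = 0, b_2 = 0.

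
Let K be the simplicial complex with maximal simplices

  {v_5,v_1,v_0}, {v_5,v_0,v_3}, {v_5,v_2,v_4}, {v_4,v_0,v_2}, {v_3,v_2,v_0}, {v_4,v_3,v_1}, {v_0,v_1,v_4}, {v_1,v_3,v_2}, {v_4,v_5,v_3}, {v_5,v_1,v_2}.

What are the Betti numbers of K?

Fix the vertex order v_0 < v_1 < v_2 < v_3 < v_4 < v_5 and write every simplex with vertices in increasing order. Then dim K = 2 and the simplices of K are:

  0-simplices (6): [v_0], [v_1], [v_2], [v_3], [v_4], [v_5]
  1-simplices (15): (15 of them)
  2-simplices (10): [v_0,v_1,v_4], [v_0,v_1,v_5], [v_0,v_2,v_3], [v_0,v_2,v_4], [v_0,v_3,v_5], [v_1,v_2,v_3], [v_1,v_2,v_5], [v_1,v_3,v_4], [v_2,v_4,v_5], [v_3,v_4,v_5]

Hence C_0 ≅ Z^6, C_1 ≅ Z^15, C_2 ≅ Z^10.

The boundary map ∂_1: C_1 → C_0 maps an edge to its endpoints' difference, ∂[p,q] = q − p. For instance
  ∂[v_1,v_3] = [v_3] − [v_1].
As a 6×15 matrix over Z this has rank 5, with invariant factors (1,1,1,1,1).

The boundary map ∂_2: C_2 → C_1 acts by ∂[p,q,r] = [q,r] − [p,r] + [p,q]. For instance
  ∂[v_2,v_4,v_5] = [v_4,v_5] − [v_2,v_5] + [v_2,v_4],
  ∂[v_1,v_2,v_3] = [v_2,v_3] − [v_1,v_3] + [v_1,v_2].
The resulting 15×10 matrix has rank 10, and its Smith normal form has invariant factors (1,1,1,1,1,1,1,1,1,2).

Computing H_k = (kernel of ∂_k) / (image of ∂_{k+1}):

  H_0: rank C_0 − rank ∂_1 = 6 − 5 = 1, and the invariant factors of ∂_1 are all 1, so H_0 = Z.
  H_1: rank ker ∂_1 − rank ∂_2 = (15 − 5) − 10 = 0, and ∂_2 has invariant factor 2 > 1, so H_1 = Z/2.
  H_2: rank ker ∂_2 − rank ∂_3 = (10 − 10) − 0 = 0, and there is no ∂_3, so H_2 = 0.

As a check, the Euler characteristic is 6 − 15 + 10 = 1, which agrees with 1 − 0 + 0 = 1.

Hence the Betti numbers are b_0 = 1, b_1 = 0, b_2 = 0.

b_0 = 1, b_1 = 0, b_2 = 0.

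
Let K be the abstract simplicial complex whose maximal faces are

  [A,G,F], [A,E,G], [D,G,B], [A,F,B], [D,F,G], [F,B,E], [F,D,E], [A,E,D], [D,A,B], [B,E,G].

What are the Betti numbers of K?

Take the total order A < B < D < E < F < G on the vertex set. Then K (dimension 2) consists of the simplices:

  0-simplices (6): A, B, D, E, F, G
  1-simplices (15): AB, AD, AE, AF, AG, BD, BE, BF, BG, DE, DF, DG, EF, EG, FG
  2-simplices (10): ABD, ABF, ADE, AEG, AFG, BDG, BEF, BEG, DEF, DFG

Hence C_0 ≅ Z^6, C_1 ≅ Z^15, C_2 ≅ Z^10.

∂_1: C_1 → C_0 sends each edge [p,q] (with p < q) to q − p. For instance
  ∂BD = D − B.
The resulting 6×15 matrix has rank 5, and its Smith normal form has invariant factors (1,1,1,1,1).

The boundary map ∂_2: C_2 → C_1 acts by ∂[p,q,r] = [q,r] − [p,r] + [p,q]. For instance
  ∂BEF = EF − BF + BE,
  ∂ABF = BF − AF + AB.
The resulting 15×10 matrix has rank 10, and its Smith normal form has invariant factors (1,1,1,1,1,1,1,1,1,2).

Now H_k = ker ∂_k / im ∂_{k+1}, so:

  H_0: rank C_0 − rank ∂_1 = 6 − 5 = 1, and the invariant factors of ∂_1 are all 1, so H_0 ≅ Z.
  H_1: rank ker ∂_1 − rank ∂_2 = (15 − 5) − 10 = 0, and ∂_2 has invariant factor 2 > 1, so H_1 ≅ Z/2.
  H_2: rank ker ∂_2 − rank ∂_3 = (10 − 10) − 0 = 0, and there is no ∂_3, so H_2 ≅ 0.

(K is a triangulation of the real projective plane RP^2.)

Hence the Betti numbers are b_0 = 1, b_1 = 0, b_2 = 0.

b_0 = 1, b_1 = 0, b_2 = 0.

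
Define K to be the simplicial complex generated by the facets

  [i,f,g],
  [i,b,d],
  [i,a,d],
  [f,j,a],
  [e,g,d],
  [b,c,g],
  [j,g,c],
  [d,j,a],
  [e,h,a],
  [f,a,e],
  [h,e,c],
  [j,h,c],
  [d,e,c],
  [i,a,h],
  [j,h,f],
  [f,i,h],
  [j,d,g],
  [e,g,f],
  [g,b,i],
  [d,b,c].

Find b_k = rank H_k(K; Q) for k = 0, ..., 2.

b_0 = 1, b_1 = 1, b_2 = 0.

K has 10 vertices, 30 edges, 20 triangles.
rank ∂_0 = 0, rank ∂_1 = 9 ⇒ b_0 = 10 − 0 − 9 = 1; all invariant factors of ∂_1 are 1 so no torsion. So H_0 = Z.
rank ∂_1 = 9, rank ∂_2 = 20 ⇒ b_1 = 30 − 9 − 20 = 1; ∂_2 has invariant factor(s) [2] giving torsion. So H_1 = Z ⊕ Z/2.
rank ∂_2 = 20, rank ∂_3 = 0 ⇒ b_2 = 20 − 20 − 0 = 0. So H_2 = 0.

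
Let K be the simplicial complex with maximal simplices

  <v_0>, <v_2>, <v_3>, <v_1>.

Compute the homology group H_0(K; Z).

Fix the vertex order v_0 < v_1 < v_2 < v_3 and write every simplex with vertices in increasing order. Then dim K = 0 and the simplices of K are:

  0-simplices (4): [v_0], [v_1], [v_2], [v_3]

giving chain groups C_0 ≅ Z^4.

Reading off H_k = ker ∂_k / im ∂_{k+1}:

  H_0: rank C_0 − rank ∂_1 = 4 − 0 = 4, and there is no ∂_1, so H_0 ≅ Z^4.

(K is a triangulation of a set of 4 points.)

H_0 ≅ Z^4.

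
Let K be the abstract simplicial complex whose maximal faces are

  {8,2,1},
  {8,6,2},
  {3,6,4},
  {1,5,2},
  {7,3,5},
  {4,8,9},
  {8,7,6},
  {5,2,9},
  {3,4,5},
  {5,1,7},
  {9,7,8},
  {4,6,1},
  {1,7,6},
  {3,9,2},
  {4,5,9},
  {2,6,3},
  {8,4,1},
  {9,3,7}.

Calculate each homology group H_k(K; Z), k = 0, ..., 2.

H_0 = Z,  H_1 = Z ⊕ Z/2,  H_2 = 0.

We work with the vertex ordering 1 < 2 < 3 < 4 < 5 < 6 < 7 < 8 < 9. The simplices of K, each written with vertices in increasing order, are:

  0-simplices (9): [1], [2], [3], [4], [5], [6], [7], [8], [9]
  1-simplices (27): (27 of them)
  2-simplices (18): [1,2,5], [1,2,8], [1,4,6], [1,4,8], [1,5,7], [1,6,7], [2,3,6], [2,3,9], [2,5,9], [2,6,8], [3,4,5], [3,4,6], [3,5,7], [3,7,9], [4,5,9], [4,8,9], [6,7,8], [7,8,9]

so the chain groups are C_0 ≅ Z^9, C_1 ≅ Z^27, C_2 ≅ Z^18.

∂_1: C_1 → C_0 maps an edge to its endpoints' difference, ∂[p,q] = q − p. For instance
  ∂[1,4] = [4] − [1].
As a 9×27 matrix over Z this has rank 8, with invariant factors (1,1,1,1,1,1,1,1).

∂_2: C_2 → C_1 acts by ∂[p,q,r] = [q,r] − [p,r] + [p,q]. For instance
  ∂[3,4,6] = [4,6] − [3,6] + [3,4],
  ∂[1,2,5] = [2,5] − [1,5] + [1,2].
This gives a 27×18 integer matrix of rank 18; reducing to Smith normal form yields diagonal entries (1,1,1,1,1,1,1,1,1,1,1,1,1,1,1,1,1,2).

Now H_k = ker ∂_k / im ∂_{k+1}, so:

  H_0: rank C_0 − rank ∂_1 = 9 − 8 = 1, and the invariant factors of ∂_1 are all 1, so H_0 = Z.
  H_1: rank ker ∂_1 − rank ∂_2 = (27 − 8) − 18 = 1, and ∂_2 has invariant factor 2 > 1, so H_1 = Z ⊕ Z/2.
  H_2: rank ker ∂_2 − rank ∂_3 = (18 − 18) − 0 = 0, and there is no ∂_3, so H_2 = 0.

(K is a triangulation of the Klein bottle.)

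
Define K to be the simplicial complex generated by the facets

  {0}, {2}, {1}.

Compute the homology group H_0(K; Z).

H_0 ≅ Z^3.

We work with the vertex ordering 0 < 1 < 2. The simplices of K, each written with vertices in increasing order, are:

  0-simplices (3): [0], [1], [2]

Hence C_0 ≅ Z^3.

Now H_k = ker ∂_k / im ∂_{k+1}, so:

  H_0: rank C_0 − rank ∂_1 = 3 − 0 = 3, and there is no ∂_1, so H_0 ≅ Z^3.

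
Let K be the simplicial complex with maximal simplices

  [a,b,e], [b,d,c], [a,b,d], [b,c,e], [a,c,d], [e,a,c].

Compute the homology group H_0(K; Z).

Fix the vertex order a < b < c < d < e and write every simplex with vertices in increasing order. Then dim K = 2 and the simplices of K are:

  0-simplices (5): a, b, c, d, e
  1-simplices (9): ab, ac, ad, ae, bc, bd, be, cd, ce
  2-simplices (6): abd, abe, acd, ace, bcd, bce

giving chain groups C_0 ≅ Z^5, C_1 ≅ Z^9, C_2 ≅ Z^6.

Boundary ∂_1: C_1 → C_0 sends each edge [p,q] (with p < q) to q − p. For instance
  ∂bd = d − b.
The resulting 5×9 matrix has rank 4, and its Smith normal form has invariant factors (1,1,1,1).

Boundary ∂_2: C_2 → C_1 sends each 2-simplex [p,q,r] to [q,r] − [p,r] + [p,q]. For instance
  ∂bcd = cd − bd + bc,
  ∂abe = be − ae + ab.
The resulting 9×6 matrix has rank 5, and its Smith normal form has invariant factors (1,1,1,1,1).

From H_k ≅ ker(∂_k) / im(∂_{k+1}) we obtain:

  H_0: rank C_0 − rank ∂_1 = 5 − 4 = 1, and the invariant factors of ∂_1 are all 1, so H_0 ≅ Z.

H_0 ≅ Z.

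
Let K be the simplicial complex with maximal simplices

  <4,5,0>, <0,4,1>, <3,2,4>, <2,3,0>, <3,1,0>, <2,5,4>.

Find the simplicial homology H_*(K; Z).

H_0 = Z,  H_1 = Z,  H_2 = 0.

Fix the vertex order 0 < 1 < 2 < 3 < 4 < 5 and write every simplex with vertices in increasing order. Then dim K = 2 and the simplices of K are:

  0-simplices (6): [0], [1], [2], [3], [4], [5]
  1-simplices (12): [0,1], [0,2], [0,3], [0,4], [0,5], [1,3], [1,4], [2,3], [2,4], [2,5], [3,4], [4,5]
  2-simplices (6): [0,1,3], [0,1,4], [0,2,3], [0,4,5], [2,3,4], [2,4,5]

Hence C_0 ≅ Z^6, C_1 ≅ Z^12, C_2 ≅ Z^6.

Boundary ∂_1: C_1 → C_0 is given by ∂[p,q] = [q] − [p].
As a 6×12 matrix over Z this has rank 5, with invariant factors (1,1,1,1,1).

∂_2: C_2 → C_1 sends each 2-simplex [p,q,r] to [q,r] − [p,r] + [p,q]. For instance
  ∂[0,2,3] = [2,3] − [0,3] + [0,2],
  ∂[0,1,3] = [1,3] − [0,3] + [0,1].
As a 12×6 matrix over Z this has rank 6, with invariant factors (1,1,1,1,1,1).

From H_k ≅ ker(∂_k) / im(∂_{k+1}) we obtain:

  H_0: rank C_0 − rank ∂_1 = 6 − 5 = 1, and the invariant factors of ∂_1 are all 1, so H_0 ≅ Z.
  H_1: rank ker ∂_1 − rank ∂_2 = (12 − 5) − 6 = 1, and the invariant factors of ∂_2 are all 1, so H_1 ≅ Z.
  H_2: rank ker ∂_2 − rank ∂_3 = (6 − 6) − 0 = 0, and there is no ∂_3, so H_2 ≅ 0.

As a check, the Euler characteristic is 6 − 12 + 6 = 0, which agrees with 1 − 1 + 0 = 0.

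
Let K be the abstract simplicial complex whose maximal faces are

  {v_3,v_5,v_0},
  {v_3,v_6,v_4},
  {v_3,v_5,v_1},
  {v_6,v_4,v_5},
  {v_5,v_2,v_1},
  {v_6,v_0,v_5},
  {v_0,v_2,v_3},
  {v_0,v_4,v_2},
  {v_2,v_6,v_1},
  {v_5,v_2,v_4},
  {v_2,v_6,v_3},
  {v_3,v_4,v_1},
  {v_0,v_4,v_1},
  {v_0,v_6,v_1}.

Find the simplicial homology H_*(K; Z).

Order the vertices as v_0 < v_1 < v_2 < v_3 < v_4 < v_5 < v_6. Listing each simplex with vertices in this order, K has dimension 2 with simplices:

  0-simplices (7): [v_0], [v_1], [v_2], [v_3], [v_4], [v_5], [v_6]
  1-simplices (21): (21 of them)
  2-simplices (14): (14 of them)

giving chain groups C_0 ≅ Z^7, C_1 ≅ Z^21, C_2 ≅ Z^14.

∂_1: C_1 → C_0 maps an edge to its endpoints' difference, ∂[p,q] = q − p. For instance
  ∂[v_2,v_4] = [v_4] − [v_2].
The resulting 7×21 matrix has rank 6, and its Smith normal form has invariant factors (1,1,1,1,1,1).

∂_2: C_2 → C_1 sends each 2-simplex [p,q,r] to [q,r] − [p,r] + [p,q]. For instance
  ∂[v_0,v_5,v_6] = [v_5,v_6] − [v_0,v_6] + [v_0,v_5],
  ∂[v_1,v_2,v_5] = [v_2,v_5] − [v_1,v_5] + [v_1,v_2].
The resulting 21×14 matrix has rank 13, and its Smith normal form has invariant factors (1,1,1,1,1,1,1,1,1,1,1,1,1).

Computing H_k = (kernel of ∂_k) / (image of ∂_{k+1}):

  H_0: rank C_0 − rank ∂_1 = 7 − 6 = 1, and the invariant factors of ∂_1 are all 1, so H_0 = Z.
  H_1: rank ker ∂_1 − rank ∂_2 = (21 − 6) − 13 = 2, and the invariant factors of ∂_2 are all 1, so H_1 = Z^2.
  H_2: rank ker ∂_2 − rank ∂_3 = (14 − 13) − 0 = 1, and there is no ∂_3, so H_2 = Z.

H_0 = Z,  H_1 = Z^2,  H_2 = Z.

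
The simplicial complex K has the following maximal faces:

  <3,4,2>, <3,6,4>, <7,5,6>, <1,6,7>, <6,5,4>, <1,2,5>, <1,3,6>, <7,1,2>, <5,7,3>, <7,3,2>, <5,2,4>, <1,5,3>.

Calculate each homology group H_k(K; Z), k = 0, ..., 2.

H_0 ≅ Z,  H_1 ≅ Z/2,  H_2 = 0.

Fix the vertex order 1 < 2 < 3 < 4 < 5 < 6 < 7 and write every simplex with vertices in increasing order. Then dim K = 2 and the simplices of K are:

  0-simplices (7): [1], [2], [3], [4], [5], [6], [7]
  1-simplices (18): [1,2], [1,3], [1,5], [1,6], [1,7], [2,3], [2,4], [2,5], [2,7], [3,4], [3,5], [3,6], [3,7], [4,5], [4,6], [5,6], [5,7], [6,7]
  2-simplices (12): [1,2,5], [1,2,7], [1,3,5], [1,3,6], [1,6,7], [2,3,4], [2,3,7], [2,4,5], [3,4,6], [3,5,7], [4,5,6], [5,6,7]

Hence C_0 ≅ Z^7, C_1 ≅ Z^18, C_2 ≅ Z^12.

∂_1: C_1 → C_0 sends each edge [p,q] (with p < q) to q − p. For instance
  ∂[1,2] = [2] − [1].
This gives a 7×18 integer matrix of rank 6; reducing to Smith normal form yields diagonal entries (1,1,1,1,1,1).

Boundary ∂_2: C_2 → C_1 sends each 2-simplex [p,q,r] to [q,r] − [p,r] + [p,q]. For instance
  ∂[3,5,7] = [5,7] − [3,7] + [3,5],
  ∂[1,6,7] = [6,7] − [1,7] + [1,6].
The resulting 18×12 matrix has rank 12, and its Smith normal form has invariant factors (1,1,1,1,1,1,1,1,1,1,1,2).

Now H_k = ker ∂_k / im ∂_{k+1}, so:

  H_0: rank C_0 − rank ∂_1 = 7 − 6 = 1, and the invariant factors of ∂_1 are all 1, so H_0 ≅ Z.
  H_1: rank ker ∂_1 − rank ∂_2 = (18 − 6) − 12 = 0, and ∂_2 has invariant factor 2 > 1, so H_1 ≅ Z/2.
  H_2: rank ker ∂_2 − rank ∂_3 = (12 − 12) − 0 = 0, and there is no ∂_3, so H_2 ≅ 0.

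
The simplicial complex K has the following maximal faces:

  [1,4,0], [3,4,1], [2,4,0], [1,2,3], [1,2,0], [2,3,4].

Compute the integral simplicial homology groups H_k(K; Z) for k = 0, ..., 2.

H_0 ≅ Z,  H_1 = 0,  H_2 ≅ Z.

Order the vertices as 0 < 1 < 2 < 3 < 4. Listing each simplex with vertices in this order, K has dimension 2 with simplices:

  0-simplices (5): [0], [1], [2], [3], [4]
  1-simplices (9): [0,1], [0,2], [0,4], [1,2], [1,3], [1,4], [2,3], [2,4], [3,4]
  2-simplices (6): [0,1,2], [0,1,4], [0,2,4], [1,2,3], [1,3,4], [2,3,4]

Hence C_0 ≅ Z^5, C_1 ≅ Z^9, C_2 ≅ Z^6.

∂_1: C_1 → C_0 is given by ∂[p,q] = [q] − [p]. For instance
  ∂[0,1] = [1] − [0].
The resulting 5×9 matrix has rank 4, and its Smith normal form has invariant factors (1,1,1,1).

The boundary map ∂_2: C_2 → C_1 maps a triangle to the signed sum of its edges. For instance
  ∂[2,3,4] = [3,4] − [2,4] + [2,3],
  ∂[1,2,3] = [2,3] − [1,3] + [1,2].
The resulting 9×6 matrix has rank 5, and its Smith normal form has invariant factors (1,1,1,1,1).

Now H_k = ker ∂_k / im ∂_{k+1}, so:

  H_0: rank C_0 − rank ∂_1 = 5 − 4 = 1, and the invariant factors of ∂_1 are all 1, so H_0 = Z.
  H_1: rank ker ∂_1 − rank ∂_2 = (9 − 4) − 5 = 0, and the invariant factors of ∂_2 are all 1, so H_1 = 0.
  H_2: rank ker ∂_2 − rank ∂_3 = (6 − 5) − 0 = 1, and there is no ∂_3, so H_2 = Z.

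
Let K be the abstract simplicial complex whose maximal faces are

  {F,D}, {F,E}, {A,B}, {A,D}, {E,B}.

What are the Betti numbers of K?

Take the total order A < B < D < E < F on the vertex set. Then K (dimension 1) consists of the simplices:

  0-simplices (5): A, B, D, E, F
  1-simplices (5): AB, AD, BE, DF, EF

Hence C_0 ≅ Z^5, C_1 ≅ Z^5.

∂_1: C_1 → C_0 maps an edge to its endpoints' difference, ∂[p,q] = q − p. For instance
  ∂AB = B − A.
As a 5×5 matrix over Z this has rank 4, with invariant factors (1,1,1,1).

Computing H_k = (kernel of ∂_k) / (image of ∂_{k+1}):

  H_0: rank C_0 − rank ∂_1 = 5 − 4 = 1, and the invariant factors of ∂_1 are all 1, so H_0 ≅ Z.
  H_1: rank ker ∂_1 − rank ∂_2 = (5 − 4) − 0 = 1, and there is no ∂_2, so H_1 ≅ Z.

As a check, the Euler characteristic is 5 − 5 = 0, which agrees with 1 − 1 = 0.
(K is a triangulation of the circle S^1.)

Hence the Betti numbers are b_0 = 1, b_1 = 1.

b_0 = 1, b_1 = 1.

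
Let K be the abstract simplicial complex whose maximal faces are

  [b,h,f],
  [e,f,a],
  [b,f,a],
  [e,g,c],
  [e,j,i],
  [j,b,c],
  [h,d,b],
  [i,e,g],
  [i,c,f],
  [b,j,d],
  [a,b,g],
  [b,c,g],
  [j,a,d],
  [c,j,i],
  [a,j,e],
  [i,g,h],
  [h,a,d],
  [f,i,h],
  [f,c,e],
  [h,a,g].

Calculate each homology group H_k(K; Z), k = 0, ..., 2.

Take the total order a < b < c < d < e < f < g < h < i < j on the vertex set. Then K (dimension 2) consists of the simplices:

  0-simplices (10): a, b, c, d, e, f, g, h, i, j
  1-simplices (30): ab, ad, ae, af, ag, ah, aj, bc, bd, bf, bg, bh, bj, ce, cf, cg, ci, cj, dh, dj, ef, eg, ei, ej, fh, fi, gh, gi, hi, ij
  2-simplices (20): abf, abg, adh, adj, aef, aej, agh, bcg, bcj, bdh, bdj, bfh, cef, ceg, cfi, cij, egi, eij, fhi, ghi

giving chain groups C_0 ≅ Z^10, C_1 ≅ Z^30, C_2 ≅ Z^20.

The boundary map ∂_1: C_1 → C_0 sends each edge [p,q] (with p < q) to q − p.
The resulting 10×30 matrix has rank 9, and its Smith normal form has invariant factors (1,1,1,1,1,1,1,1,1).

The boundary map ∂_2: C_2 → C_1 acts by ∂[p,q,r] = [q,r] − [p,r] + [p,q]. For instance
  ∂eij = ij − ej + ei,
  ∂cfi = fi − ci + cf.
The 30×20 boundary matrix has rank 20 and Smith normal form diag(1,1,1,1,1,1,1,1,1,1,1,1,1,1,1,1,1,1,1,2).

Now H_k = ker ∂_k / im ∂_{k+1}, so:

  H_0: rank C_0 − rank ∂_1 = 10 − 9 = 1, and the invariant factors of ∂_1 are all 1, so H_0 = Z.
  H_1: rank ker ∂_1 − rank ∂_2 = (30 − 9) − 20 = 1, and ∂_2 has invariant factor 2 > 1, so H_1 = Z ⊕ Z_2.
  H_2: rank ker ∂_2 − rank ∂_3 = (20 − 20) − 0 = 0, and there is no ∂_3, so H_2 = 0.

As a check, the Euler characteristic is 10 − 30 + 20 = 0, which agrees with 1 − 1 + 0 = 0.
(K is a triangulation of the Klein bottle.)

H_0 = Z,  H_1 = Z ⊕ Z_2,  H_2 = 0.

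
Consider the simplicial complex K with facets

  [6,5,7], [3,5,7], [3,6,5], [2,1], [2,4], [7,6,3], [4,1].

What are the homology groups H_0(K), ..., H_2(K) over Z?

Fix the vertex order 1 < 2 < 3 < 4 < 5 < 6 < 7 and write every simplex with vertices in increasing order. Then dim K = 2 and the simplices of K are:

  0-simplices (7): [1], [2], [3], [4], [5], [6], [7]
  1-simplices (9): [1,2], [1,4], [2,4], [3,5], [3,6], [3,7], [5,6], [5,7], [6,7]
  2-simplices (4): [3,5,6], [3,5,7], [3,6,7], [5,6,7]

Hence C_0 ≅ Z^7, C_1 ≅ Z^9, C_2 ≅ Z^4.

Boundary ∂_1: C_1 → C_0 is given by ∂[p,q] = [q] − [p]. For instance
  ∂[5,6] = [6] − [5].
This gives a 7×9 integer matrix of rank 5; reducing to Smith normal form yields diagonal entries (1,1,1,1,1).

The boundary map ∂_2: C_2 → C_1 sends each 2-simplex [p,q,r] to [q,r] − [p,r] + [p,q]. For instance
  ∂[3,5,7] = [5,7] − [3,7] + [3,5],
  ∂[3,6,7] = [6,7] − [3,7] + [3,6].
The resulting 9×4 matrix has rank 3, and its Smith normal form has invariant factors (1,1,1).

From H_k ≅ ker(∂_k) / im(∂_{k+1}) we obtain:

  H_0: rank C_0 − rank ∂_1 = 7 − 5 = 2, and the invariant factors of ∂_1 are all 1, so H_0 = Z^2.
  H_1: rank ker ∂_1 − rank ∂_2 = (9 − 5) − 3 = 1, and the invariant factors of ∂_2 are all 1, so H_1 = Z.
  H_2: rank ker ∂_2 − rank ∂_3 = (4 − 3) − 0 = 1, and there is no ∂_3, so H_2 = Z.

As a check, the Euler characteristic is 7 − 9 + 4 = 2, which agrees with 2 − 1 + 1 = 2.
(K is a triangulation of the disjoint union of the circle S^1 and the 2-sphere S^2.)

H_0 ≅ Z^2,  H_1 ≅ Z,  H_2 ≅ Z.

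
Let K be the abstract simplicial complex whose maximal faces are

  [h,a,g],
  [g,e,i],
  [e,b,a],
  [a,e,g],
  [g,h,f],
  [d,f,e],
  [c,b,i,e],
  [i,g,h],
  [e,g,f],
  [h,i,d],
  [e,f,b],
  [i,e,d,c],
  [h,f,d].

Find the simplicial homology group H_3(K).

H_3 = 0.

Order the vertices as a < b < c < d < e < f < g < h < i. Listing each simplex with vertices in this order, K has dimension 3 with simplices:

  0-simplices (9): a, b, c, d, e, f, g, h, i
  1-simplices (23): ab, ae, ag, ah, bc, be, bf, bi, cd, ce, ci, de, df, dh, di, ef, eg, ei, fg, fh, gh, gi, hi
  2-simplices (18): abe, aeg, agh, bce, bci, bef, bei, cde, cdi, cei, def, dei, dfh, dhi, efg, egi, fgh, ghi
  3-simplices (2): bcei, cdei

so the chain groups are C_0 ≅ Z^9, C_1 ≅ Z^23, C_2 ≅ Z^18, C_3 ≅ Z^2.

Boundary ∂_1: C_1 → C_0 is given by ∂[p,q] = [q] − [p]. For instance
  ∂ah = h − a.
The resulting 9×23 matrix has rank 8, and its Smith normal form has invariant factors (1,1,1,1,1,1,1,1).

The boundary map ∂_2: C_2 → C_1 sends each 2-simplex [p,q,r] to [q,r] − [p,r] + [p,q]. For instance
  ∂bei = ei − bi + be,
  ∂bce = ce − be + bc.
The 23×18 boundary matrix has rank 15 and Smith normal form diag(1,1,1,1,1,1,1,1,1,1,1,1,1,1,1).

∂_3: C_3 → C_2 sends each 3-simplex σ to the alternating sum Σ_i (−1)^i (σ with its i-th vertex removed). For instance
  ∂cdei = dei − cei + cdi − cde,
  ∂bcei = cei − bei + bci − bce.
As a 18×2 matrix over Z this has rank 2, with invariant factors (1,1).

From H_k ≅ ker(∂_k) / im(∂_{k+1}) we obtain:

  H_3: rank ker ∂_3 − rank ∂_4 = (2 − 2) − 0 = 0, and there is no ∂_4, so H_3 = 0.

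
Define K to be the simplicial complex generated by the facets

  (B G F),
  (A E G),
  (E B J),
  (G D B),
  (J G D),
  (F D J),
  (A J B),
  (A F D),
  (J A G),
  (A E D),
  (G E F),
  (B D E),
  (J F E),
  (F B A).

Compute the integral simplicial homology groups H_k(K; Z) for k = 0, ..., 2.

Take the total order A < B < D < E < F < G < J on the vertex set. Then K (dimension 2) consists of the simplices:

  0-simplices (7): A, B, D, E, F, G, J
  1-simplices (21): AB, AD, AE, AF, AG, AJ, BD, BE, BF, BG, BJ, DE, DF, DG, DJ, EF, EG, EJ, FG, FJ, GJ
  2-simplices (14): ABF, ABJ, ADE, ADF, AEG, AGJ, BDE, BDG, BEJ, BFG, DFJ, DGJ, EFG, EFJ

so the chain groups are C_0 ≅ Z^7, C_1 ≅ Z^21, C_2 ≅ Z^14.

Boundary ∂_1: C_1 → C_0 is given by ∂[p,q] = [q] − [p]. For instance
  ∂AD = D − A.
As a 7×21 matrix over Z this has rank 6, with invariant factors (1,1,1,1,1,1).

The boundary map ∂_2: C_2 → C_1 sends each 2-simplex [p,q,r] to [q,r] − [p,r] + [p,q]. For instance
  ∂DFJ = FJ − DJ + DF,
  ∂BDG = DG − BG + BD.
As a 21×14 matrix over Z this has rank 13, with invariant factors (1,1,1,1,1,1,1,1,1,1,1,1,1).

Reading off H_k = ker ∂_k / im ∂_{k+1}:

  H_0: rank C_0 − rank ∂_1 = 7 − 6 = 1, and the invariant factors of ∂_1 are all 1, so H_0 ≅ Z.
  H_1: rank ker ∂_1 − rank ∂_2 = (21 − 6) − 13 = 2, and the invariant factors of ∂_2 are all 1, so H_1 ≅ Z^2.
  H_2: rank ker ∂_2 − rank ∂_3 = (14 − 13) − 0 = 1, and there is no ∂_3, so H_2 ≅ Z.

(K is a triangulation of the torus T^2.)

H_0 = Z,  H_1 = Z^2,  H_2 = Z.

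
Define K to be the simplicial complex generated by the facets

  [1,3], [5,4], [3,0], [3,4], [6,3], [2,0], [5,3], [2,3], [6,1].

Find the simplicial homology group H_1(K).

Fix the vertex order 0 < 1 < 2 < 3 < 4 < 5 < 6 and write every simplex with vertices in increasing order. Then dim K = 1 and the simplices of K are:

  0-simplices (7): [0], [1], [2], [3], [4], [5], [6]
  1-simplices (9): [0,2], [0,3], [1,3], [1,6], [2,3], [3,4], [3,5], [3,6], [4,5]

giving chain groups C_0 ≅ Z^7, C_1 ≅ Z^9.

The boundary map ∂_1: C_1 → C_0 is given by ∂[p,q] = [q] − [p]. For instance
  ∂[3,5] = [5] − [3].
This gives a 7×9 integer matrix of rank 6; reducing to Smith normal form yields diagonal entries (1,1,1,1,1,1).

Reading off H_k = ker ∂_k / im ∂_{k+1}:

  H_1: rank ker ∂_1 − rank ∂_2 = (9 − 6) − 0 = 3, and there is no ∂_2, so H_1 ≅ Z^3.

H_1 ≅ Z^3.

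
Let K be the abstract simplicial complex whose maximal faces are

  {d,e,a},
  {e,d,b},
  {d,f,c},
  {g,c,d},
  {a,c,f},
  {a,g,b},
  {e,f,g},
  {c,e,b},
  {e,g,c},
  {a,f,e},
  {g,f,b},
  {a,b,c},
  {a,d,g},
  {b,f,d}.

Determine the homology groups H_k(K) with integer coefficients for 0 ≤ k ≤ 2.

H_0 ≅ Z,  H_1 ≅ Z^2,  H_2 ≅ Z.

Fix the vertex order a < b < c < d < e < f < g and write every simplex with vertices in increasing order. Then dim K = 2 and the simplices of K are:

  0-simplices (7): a, b, c, d, e, f, g
  1-simplices (21): ab, ac, ad, ae, af, ag, bc, bd, be, bf, bg, cd, ce, cf, cg, de, df, dg, ef, eg, fg
  2-simplices (14): abc, abg, acf, ade, adg, aef, bce, bde, bdf, bfg, cdf, cdg, ceg, efg

so the chain groups are C_0 ≅ Z^7, C_1 ≅ Z^21, C_2 ≅ Z^14.

Boundary ∂_1: C_1 → C_0 maps an edge to its endpoints' difference, ∂[p,q] = q − p. For instance
  ∂df = f − d.
As a 7×21 matrix over Z this has rank 6, with invariant factors (1,1,1,1,1,1).

The boundary map ∂_2: C_2 → C_1 maps a triangle to the signed sum of its edges. For instance
  ∂abc = bc − ac + ab,
  ∂cdg = dg − cg + cd.
The resulting 21×14 matrix has rank 13, and its Smith normal form has invariant factors (1,1,1,1,1,1,1,1,1,1,1,1,1).

Reading off H_k = ker ∂_k / im ∂_{k+1}:

  H_0: rank C_0 − rank ∂_1 = 7 − 6 = 1, and the invariant factors of ∂_1 are all 1, so H_0 = Z.
  H_1: rank ker ∂_1 − rank ∂_2 = (21 − 6) − 13 = 2, and the invariant factors of ∂_2 are all 1, so H_1 = Z^2.
  H_2: rank ker ∂_2 − rank ∂_3 = (14 − 13) − 0 = 1, and there is no ∂_3, so H_2 = Z.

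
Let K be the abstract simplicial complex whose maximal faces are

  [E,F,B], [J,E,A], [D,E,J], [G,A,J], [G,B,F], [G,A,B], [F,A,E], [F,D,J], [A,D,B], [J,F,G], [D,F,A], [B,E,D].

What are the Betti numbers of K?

We work with the vertex ordering A < B < D < E < F < G < J. The simplices of K, each written with vertices in increasing order, are:

  0-simplices (7): A, B, D, E, F, G, J
  1-simplices (18): AB, AD, AE, AF, AG, AJ, BD, BE, BF, BG, DE, DF, DJ, EF, EJ, FG, FJ, GJ
  2-simplices (12): ABD, ABG, ADF, AEF, AEJ, AGJ, BDE, BEF, BFG, DEJ, DFJ, FGJ

giving chain groups C_0 ≅ Z^7, C_1 ≅ Z^18, C_2 ≅ Z^12.

The boundary map ∂_1: C_1 → C_0 is given by ∂[p,q] = [q] − [p].
The 7×18 boundary matrix has rank 6 and Smith normal form diag(1,1,1,1,1,1).

The boundary map ∂_2: C_2 → C_1 sends each 2-simplex [p,q,r] to [q,r] − [p,r] + [p,q]. For instance
  ∂ABD = BD − AD + AB,
  ∂ADF = DF − AF + AD.
The resulting 18×12 matrix has rank 12, and its Smith normal form has invariant factors (1,1,1,1,1,1,1,1,1,1,1,2).

Now H_k = ker ∂_k / im ∂_{k+1}, so:

  H_0: rank C_0 − rank ∂_1 = 7 − 6 = 1, and the invariant factors of ∂_1 are all 1, so H_0 = Z.
  H_1: rank ker ∂_1 − rank ∂_2 = (18 − 6) − 12 = 0, and ∂_2 has invariant factor 2 > 1, so H_1 = Z/2.
  H_2: rank ker ∂_2 − rank ∂_3 = (12 − 12) − 0 = 0, and there is no ∂_3, so H_2 = 0.

Hence the Betti numbers are b_0 = 1, b_1 = 0, b_2 = 0.

b_0 = 1, b_1 = 0, b_2 = 0.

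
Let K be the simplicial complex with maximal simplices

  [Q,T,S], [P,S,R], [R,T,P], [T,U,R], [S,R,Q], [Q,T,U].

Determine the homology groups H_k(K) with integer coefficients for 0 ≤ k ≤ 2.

H_0 = Z,  H_1 = Z,  H_2 = 0.

K has 6 vertices, 12 edges, 6 triangles.
rank ∂_0 = 0, rank ∂_1 = 5 ⇒ b_0 = 6 − 0 − 5 = 1; all invariant factors of ∂_1 are 1 so no torsion. So H_0 ≅ Z.
rank ∂_1 = 5, rank ∂_2 = 6 ⇒ b_1 = 12 − 5 − 6 = 1; all invariant factors of ∂_2 are 1 so no torsion. So H_1 ≅ Z.
rank ∂_2 = 6, rank ∂_3 = 0 ⇒ b_2 = 6 − 6 − 0 = 0. So H_2 ≅ 0.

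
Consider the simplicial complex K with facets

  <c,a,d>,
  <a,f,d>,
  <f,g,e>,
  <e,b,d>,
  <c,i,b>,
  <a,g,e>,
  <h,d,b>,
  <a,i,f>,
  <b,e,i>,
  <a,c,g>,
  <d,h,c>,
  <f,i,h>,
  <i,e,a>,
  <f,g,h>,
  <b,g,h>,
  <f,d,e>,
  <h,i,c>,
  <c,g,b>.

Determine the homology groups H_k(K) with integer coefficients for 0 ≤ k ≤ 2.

H_0 ≅ Z,  H_1 ≅ Z ⊕ Z/2,  H_2 = 0.

Order the vertices as a < b < c < d < e < f < g < h < i. Listing each simplex with vertices in this order, K has dimension 2 with simplices:

  0-simplices (9): a, b, c, d, e, f, g, h, i
  1-simplices (27): ac, ad, ae, af, ag, ai, bc, bd, be, bg, bh, bi, cd, cg, ch, ci, de, df, dh, ef, eg, ei, fg, fh, fi, gh, hi
  2-simplices (18): acd, acg, adf, aeg, aei, afi, bcg, bci, bde, bdh, bei, bgh, cdh, chi, def, efg, fgh, fhi

giving chain groups C_0 ≅ Z^9, C_1 ≅ Z^27, C_2 ≅ Z^18.

The boundary map ∂_1: C_1 → C_0 maps an edge to its endpoints' difference, ∂[p,q] = q − p. For instance
  ∂de = e − d.
The resulting 9×27 matrix has rank 8, and its Smith normal form has invariant factors (1,1,1,1,1,1,1,1).

The boundary map ∂_2: C_2 → C_1 sends each 2-simplex [p,q,r] to [q,r] − [p,r] + [p,q]. For instance
  ∂acd = cd − ad + ac,
  ∂adf = df − af + ad.
This gives a 27×18 integer matrix of rank 18; reducing to Smith normal form yields diagonal entries (1,1,1,1,1,1,1,1,1,1,1,1,1,1,1,1,1,2).

Computing H_k = (kernel of ∂_k) / (image of ∂_{k+1}):

  H_0: rank C_0 − rank ∂_1 = 9 − 8 = 1, and the invariant factors of ∂_1 are all 1, so H_0 ≅ Z.
  H_1: rank ker ∂_1 − rank ∂_2 = (27 − 8) − 18 = 1, and ∂_2 has invariant factor 2 > 1, so H_1 ≅ Z ⊕ Z/2.
  H_2: rank ker ∂_2 − rank ∂_3 = (18 − 18) − 0 = 0, and there is no ∂_3, so H_2 ≅ 0.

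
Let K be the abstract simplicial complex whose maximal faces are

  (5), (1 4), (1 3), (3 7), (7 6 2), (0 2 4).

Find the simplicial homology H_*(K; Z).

We work with the vertex ordering 0 < 1 < 2 < 3 < 4 < 5 < 6 < 7. The simplices of K, each written with vertices in increasing order, are:

  0-simplices (8): [0], [1], [2], [3], [4], [5], [6], [7]
  1-simplices (9): [0,2], [0,4], [1,3], [1,4], [2,4], [2,6], [2,7], [3,7], [6,7]
  2-simplices (2): [0,2,4], [2,6,7]

Hence C_0 ≅ Z^8, C_1 ≅ Z^9, C_2 ≅ Z^2.

∂_1: C_1 → C_0 maps an edge to its endpoints' difference, ∂[p,q] = q − p.
The 8×9 boundary matrix has rank 6 and Smith normal form diag(1,1,1,1,1,1).

∂_2: C_2 → C_1 acts by ∂[p,q,r] = [q,r] − [p,r] + [p,q]. For instance
  ∂[0,2,4] = [2,4] − [0,4] + [0,2],
  ∂[2,6,7] = [6,7] − [2,7] + [2,6].
This gives a 9×2 integer matrix of rank 2; reducing to Smith normal form yields diagonal entries (1,1).

Now H_k = ker ∂_k / im ∂_{k+1}, so:

  H_0: rank C_0 − rank ∂_1 = 8 − 6 = 2, and the invariant factors of ∂_1 are all 1, so H_0 ≅ Z^2.
  H_1: rank ker ∂_1 − rank ∂_2 = (9 − 6) − 2 = 1, and the invariant factors of ∂_2 are all 1, so H_1 ≅ Z.
  H_2: rank ker ∂_2 − rank ∂_3 = (2 − 2) − 0 = 0, and there is no ∂_3, so H_2 ≅ 0.

As a check, the Euler characteristic is 8 − 9 + 2 = 1, which agrees with 2 − 1 + 0 = 1.

H_0 = Z^2,  H_1 = Z,  H_2 = 0.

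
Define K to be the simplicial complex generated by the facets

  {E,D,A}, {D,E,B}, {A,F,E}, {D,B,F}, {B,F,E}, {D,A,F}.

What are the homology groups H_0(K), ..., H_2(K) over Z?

Take the total order A < B < D < E < F on the vertex set. Then K (dimension 2) consists of the simplices:

  0-simplices (5): A, B, D, E, F
  1-simplices (9): AD, AE, AF, BD, BE, BF, DE, DF, EF
  2-simplices (6): ADE, ADF, AEF, BDE, BDF, BEF

Hence C_0 ≅ Z^5, C_1 ≅ Z^9, C_2 ≅ Z^6.

∂_1: C_1 → C_0 maps an edge to its endpoints' difference, ∂[p,q] = q − p.
The 5×9 boundary matrix has rank 4 and Smith normal form diag(1,1,1,1).

∂_2: C_2 → C_1 sends each 2-simplex [p,q,r] to [q,r] − [p,r] + [p,q]. For instance
  ∂AEF = EF − AF + AE,
  ∂ADE = DE − AE + AD.
The resulting 9×6 matrix has rank 5, and its Smith normal form has invariant factors (1,1,1,1,1).

Now H_k = ker ∂_k / im ∂_{k+1}, so:

  H_0: rank C_0 − rank ∂_1 = 5 − 4 = 1, and the invariant factors of ∂_1 are all 1, so H_0 ≅ Z.
  H_1: rank ker ∂_1 − rank ∂_2 = (9 − 4) − 5 = 0, and the invariant factors of ∂_2 are all 1, so H_1 ≅ 0.
  H_2: rank ker ∂_2 − rank ∂_3 = (6 − 5) − 0 = 1, and there is no ∂_3, so H_2 ≅ Z.

(K is a triangulation of the 2-sphere S^2.)

H_0 = Z,  H_1 = 0,  H_2 = Z.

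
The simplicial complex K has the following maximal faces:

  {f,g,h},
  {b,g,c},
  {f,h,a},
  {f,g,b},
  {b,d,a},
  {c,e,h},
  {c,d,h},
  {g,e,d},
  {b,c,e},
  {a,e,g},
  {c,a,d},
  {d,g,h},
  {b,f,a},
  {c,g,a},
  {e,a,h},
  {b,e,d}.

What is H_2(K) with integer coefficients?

H_2 ≅ Z.

We work with the vertex ordering a < b < c < d < e < f < g < h. The simplices of K, each written with vertices in increasing order, are:

  0-simplices (8): a, b, c, d, e, f, g, h
  1-simplices (24): ab, ac, ad, ae, af, ag, ah, bc, bd, be, bf, bg, cd, ce, cg, ch, de, dg, dh, eg, eh, fg, fh, gh
  2-simplices (16): abd, abf, acd, acg, aeg, aeh, afh, bce, bcg, bde, bfg, cdh, ceh, deg, dgh, fgh

so the chain groups are C_0 ≅ Z^8, C_1 ≅ Z^24, C_2 ≅ Z^16.

∂_1: C_1 → C_0 maps an edge to its endpoints' difference, ∂[p,q] = q − p. For instance
  ∂dg = g − d.
This gives a 8×24 integer matrix of rank 7; reducing to Smith normal form yields diagonal entries (1,1,1,1,1,1,1).

Boundary ∂_2: C_2 → C_1 maps a triangle to the signed sum of its edges. For instance
  ∂bde = de − be + bd,
  ∂afh = fh − ah + af.
The resulting 24×16 matrix has rank 15, and its Smith normal form has invariant factors (1,1,1,1,1,1,1,1,1,1,1,1,1,1,1).

Now H_k = ker ∂_k / im ∂_{k+1}, so:

  H_2: rank ker ∂_2 − rank ∂_3 = (16 − 15) − 0 = 1, and there is no ∂_3, so H_2 = Z.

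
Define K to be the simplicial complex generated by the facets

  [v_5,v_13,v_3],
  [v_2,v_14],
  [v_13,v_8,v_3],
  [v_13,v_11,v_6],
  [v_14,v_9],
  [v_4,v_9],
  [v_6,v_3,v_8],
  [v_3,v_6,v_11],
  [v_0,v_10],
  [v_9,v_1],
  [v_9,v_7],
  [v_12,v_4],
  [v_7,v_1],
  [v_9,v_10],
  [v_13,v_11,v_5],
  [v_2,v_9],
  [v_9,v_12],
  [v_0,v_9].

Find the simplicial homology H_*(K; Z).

Fix the vertex order v_0 < v_1 < v_2 < v_3 < v_4 < v_5 < v_6 < v_7 < v_8 < v_9 < v_10 < v_11 < v_12 < v_13 < v_14 and write every simplex with vertices in increasing order. Then dim K = 2 and the simplices of K are:

  0-simplices (15): [v_0], [v_1], [v_2], [v_3], [v_4], [v_5], [v_6], [v_7], [v_8], [v_9], [v_10], [v_11], [v_12], [v_13], [v_14]
  1-simplices (24): (24 of them)
  2-simplices (6): [v_3,v_5,v_13], [v_3,v_6,v_8], [v_3,v_6,v_11], [v_3,v_8,v_13], [v_5,v_11,v_13], [v_6,v_11,v_13]

giving chain groups C_0 ≅ Z^15, C_1 ≅ Z^24, C_2 ≅ Z^6.

∂_1: C_1 → C_0 sends each edge [p,q] (with p < q) to q − p.
This gives a 15×24 integer matrix of rank 13; reducing to Smith normal form yields diagonal entries (1,1,1,1,1,1,1,1,1,1,1,1,1).

Boundary ∂_2: C_2 → C_1 acts by ∂[p,q,r] = [q,r] − [p,r] + [p,q]. For instance
  ∂[v_3,v_6,v_11] = [v_6,v_11] − [v_3,v_11] + [v_3,v_6],
  ∂[v_3,v_5,v_13] = [v_5,v_13] − [v_3,v_13] + [v_3,v_5].
This gives a 24×6 integer matrix of rank 6; reducing to Smith normal form yields diagonal entries (1,1,1,1,1,1).

Now H_k = ker ∂_k / im ∂_{k+1}, so:

  H_0: rank C_0 − rank ∂_1 = 15 − 13 = 2, and the invariant factors of ∂_1 are all 1, so H_0 ≅ Z^2.
  H_1: rank ker ∂_1 − rank ∂_2 = (24 − 13) − 6 = 5, and the invariant factors of ∂_2 are all 1, so H_1 ≅ Z^5.
  H_2: rank ker ∂_2 − rank ∂_3 = (6 − 6) − 0 = 0, and there is no ∂_3, so H_2 ≅ 0.

H_0 ≅ Z^2,  H_1 ≅ Z^5,  H_2 = 0.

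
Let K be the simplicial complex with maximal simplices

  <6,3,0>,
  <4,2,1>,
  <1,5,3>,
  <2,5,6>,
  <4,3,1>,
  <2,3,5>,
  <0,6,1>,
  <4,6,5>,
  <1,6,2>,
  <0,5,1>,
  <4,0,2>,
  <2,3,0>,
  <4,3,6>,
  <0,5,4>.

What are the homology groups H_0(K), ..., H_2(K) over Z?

Order the vertices as 0 < 1 < 2 < 3 < 4 < 5 < 6. Listing each simplex with vertices in this order, K has dimension 2 with simplices:

  0-simplices (7): [0], [1], [2], [3], [4], [5], [6]
  1-simplices (21): [0,1], [0,2], [0,3], [0,4], [0,5], [0,6], [1,2], [1,3], [1,4], [1,5], [1,6], [2,3], [2,4], [2,5], [2,6], [3,4], [3,5], [3,6], [4,5], [4,6], [5,6]
  2-simplices (14): [0,1,5], [0,1,6], [0,2,3], [0,2,4], [0,3,6], [0,4,5], [1,2,4], [1,2,6], [1,3,4], [1,3,5], [2,3,5], [2,5,6], [3,4,6], [4,5,6]

so the chain groups are C_0 ≅ Z^7, C_1 ≅ Z^21, C_2 ≅ Z^14.

∂_1: C_1 → C_0 sends each edge [p,q] (with p < q) to q − p.
The resulting 7×21 matrix has rank 6, and its Smith normal form has invariant factors (1,1,1,1,1,1).

The boundary map ∂_2: C_2 → C_1 sends each 2-simplex [p,q,r] to [q,r] − [p,r] + [p,q]. For instance
  ∂[1,2,6] = [2,6] − [1,6] + [1,2],
  ∂[2,3,5] = [3,5] − [2,5] + [2,3].
As a 21×14 matrix over Z this has rank 13, with invariant factors (1,1,1,1,1,1,1,1,1,1,1,1,1).

Computing H_k = (kernel of ∂_k) / (image of ∂_{k+1}):

  H_0: rank C_0 − rank ∂_1 = 7 − 6 = 1, and the invariant factors of ∂_1 are all 1, so H_0 ≅ Z.
  H_1: rank ker ∂_1 − rank ∂_2 = (21 − 6) − 13 = 2, and the invariant factors of ∂_2 are all 1, so H_1 ≅ Z^2.
  H_2: rank ker ∂_2 − rank ∂_3 = (14 − 13) − 0 = 1, and there is no ∂_3, so H_2 ≅ Z.

H_0 ≅ Z,  H_1 ≅ Z^2,  H_2 ≅ Z.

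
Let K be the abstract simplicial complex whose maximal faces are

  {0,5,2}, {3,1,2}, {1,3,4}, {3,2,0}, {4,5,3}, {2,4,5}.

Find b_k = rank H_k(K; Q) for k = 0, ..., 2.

b_0 = 1, b_1 = 1, b_2 = 0.

Fix the vertex order 0 < 1 < 2 < 3 < 4 < 5 and write every simplex with vertices in increasing order. Then dim K = 2 and the simplices of K are:

  0-simplices (6): [0], [1], [2], [3], [4], [5]
  1-simplices (12): [0,2], [0,3], [0,5], [1,2], [1,3], [1,4], [2,3], [2,4], [2,5], [3,4], [3,5], [4,5]
  2-simplices (6): [0,2,3], [0,2,5], [1,2,3], [1,3,4], [2,4,5], [3,4,5]

so the chain groups are C_0 ≅ Z^6, C_1 ≅ Z^12, C_2 ≅ Z^6.

Boundary ∂_1: C_1 → C_0 is given by ∂[p,q] = [q] − [p].
The 6×12 boundary matrix has rank 5 and Smith normal form diag(1,1,1,1,1).

The boundary map ∂_2: C_2 → C_1 maps a triangle to the signed sum of its edges. For instance
  ∂[0,2,5] = [2,5] − [0,5] + [0,2],
  ∂[0,2,3] = [2,3] − [0,3] + [0,2].
The resulting 12×6 matrix has rank 6, and its Smith normal form has invariant factors (1,1,1,1,1,1).

Computing H_k = (kernel of ∂_k) / (image of ∂_{k+1}):

  H_0: rank C_0 − rank ∂_1 = 6 − 5 = 1, and the invariant factors of ∂_1 are all 1, so H_0 ≅ Z.
  H_1: rank ker ∂_1 − rank ∂_2 = (12 − 5) − 6 = 1, and the invariant factors of ∂_2 are all 1, so H_1 ≅ Z.
  H_2: rank ker ∂_2 − rank ∂_3 = (6 − 6) − 0 = 0, and there is no ∂_3, so H_2 ≅ 0.

As a check, the Euler characteristic is 6 − 12 + 6 = 0, which agrees with 1 − 1 + 0 = 0.
(K is a triangulation of the cylinder S^1 x I.)

Hence the Betti numbers are b_0 = 1, b_1 = 1, b_2 = 0.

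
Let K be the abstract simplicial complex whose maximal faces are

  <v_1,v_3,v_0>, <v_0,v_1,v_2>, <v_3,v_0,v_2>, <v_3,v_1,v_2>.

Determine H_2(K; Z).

K has 4 vertices, 6 edges, 4 triangles.
rank ∂_2 = 3, rank ∂_3 = 0 ⇒ b_2 = 4 − 3 − 0 = 1. So H_2 ≅ Z.

H_2 ≅ Z.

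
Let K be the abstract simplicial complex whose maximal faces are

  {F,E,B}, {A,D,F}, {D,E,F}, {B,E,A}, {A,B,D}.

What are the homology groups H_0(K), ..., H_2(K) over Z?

H_0 ≅ Z,  H_1 ≅ Z,  H_2 = 0.

Order the vertices as A < B < D < E < F. Listing each simplex with vertices in this order, K has dimension 2 with simplices:

  0-simplices (5): A, B, D, E, F
  1-simplices (10): AB, AD, AE, AF, BD, BE, BF, DE, DF, EF
  2-simplices (5): ABD, ABE, ADF, BEF, DEF

so the chain groups are C_0 ≅ Z^5, C_1 ≅ Z^10, C_2 ≅ Z^5.

The boundary map ∂_1: C_1 → C_0 is given by ∂[p,q] = [q] − [p]. For instance
  ∂DF = F − D.
This gives a 5×10 integer matrix of rank 4; reducing to Smith normal form yields diagonal entries (1,1,1,1).

The boundary map ∂_2: C_2 → C_1 sends each 2-simplex [p,q,r] to [q,r] − [p,r] + [p,q]. For instance
  ∂DEF = EF − DF + DE,
  ∂ABD = BD − AD + AB.
This gives a 10×5 integer matrix of rank 5; reducing to Smith normal form yields diagonal entries (1,1,1,1,1).

Now H_k = ker ∂_k / im ∂_{k+1}, so:

  H_0: rank C_0 − rank ∂_1 = 5 − 4 = 1, and the invariant factors of ∂_1 are all 1, so H_0 = Z.
  H_1: rank ker ∂_1 − rank ∂_2 = (10 − 4) − 5 = 1, and the invariant factors of ∂_2 are all 1, so H_1 = Z.
  H_2: rank ker ∂_2 − rank ∂_3 = (5 − 5) − 0 = 0, and there is no ∂_3, so H_2 = 0.

As a check, the Euler characteristic is 5 − 10 + 5 = 0, which agrees with 1 − 1 + 0 = 0.
(K is a triangulation of the Möbius band.)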